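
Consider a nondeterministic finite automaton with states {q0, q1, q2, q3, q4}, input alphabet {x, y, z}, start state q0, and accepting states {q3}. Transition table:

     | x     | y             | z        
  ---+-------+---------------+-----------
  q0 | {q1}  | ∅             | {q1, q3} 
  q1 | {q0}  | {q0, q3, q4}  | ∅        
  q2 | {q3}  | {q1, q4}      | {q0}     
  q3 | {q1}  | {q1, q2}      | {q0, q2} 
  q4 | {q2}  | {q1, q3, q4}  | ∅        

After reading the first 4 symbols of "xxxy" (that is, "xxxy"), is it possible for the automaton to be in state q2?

No

Start in {q0}.
Read 'x': q0→{q1}; now {q1}.
Read 'x': q1→{q0}; now {q0}.
Read 'x': q0→{q1}; now {q1}.
Read 'y': q1→{q0, q3, q4}; now {q0, q3, q4}.
State q2 is not in {q0, q3, q4}.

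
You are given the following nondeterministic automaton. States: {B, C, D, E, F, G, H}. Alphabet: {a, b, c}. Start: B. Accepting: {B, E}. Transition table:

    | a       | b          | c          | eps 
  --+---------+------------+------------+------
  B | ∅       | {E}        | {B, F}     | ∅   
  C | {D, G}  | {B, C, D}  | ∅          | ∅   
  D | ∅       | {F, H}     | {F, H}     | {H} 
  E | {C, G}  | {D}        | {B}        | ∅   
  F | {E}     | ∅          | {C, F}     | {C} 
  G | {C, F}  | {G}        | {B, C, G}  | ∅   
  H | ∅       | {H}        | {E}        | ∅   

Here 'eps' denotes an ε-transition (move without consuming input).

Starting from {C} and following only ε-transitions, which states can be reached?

Begin with {C}.
No ε-moves leave this set, so the closure equals the set itself.

{C}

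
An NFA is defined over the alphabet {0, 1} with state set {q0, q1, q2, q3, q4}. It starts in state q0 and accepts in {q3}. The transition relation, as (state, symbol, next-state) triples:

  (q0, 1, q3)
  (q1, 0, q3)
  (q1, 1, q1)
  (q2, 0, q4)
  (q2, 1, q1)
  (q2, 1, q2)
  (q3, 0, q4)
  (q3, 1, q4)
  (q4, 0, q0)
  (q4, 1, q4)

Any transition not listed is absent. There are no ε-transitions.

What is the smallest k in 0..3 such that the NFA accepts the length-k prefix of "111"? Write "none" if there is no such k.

1

Start in {q0}.
Read '1': {q0} → {q3}.
None of the earlier sets intersect F, but {q3} does.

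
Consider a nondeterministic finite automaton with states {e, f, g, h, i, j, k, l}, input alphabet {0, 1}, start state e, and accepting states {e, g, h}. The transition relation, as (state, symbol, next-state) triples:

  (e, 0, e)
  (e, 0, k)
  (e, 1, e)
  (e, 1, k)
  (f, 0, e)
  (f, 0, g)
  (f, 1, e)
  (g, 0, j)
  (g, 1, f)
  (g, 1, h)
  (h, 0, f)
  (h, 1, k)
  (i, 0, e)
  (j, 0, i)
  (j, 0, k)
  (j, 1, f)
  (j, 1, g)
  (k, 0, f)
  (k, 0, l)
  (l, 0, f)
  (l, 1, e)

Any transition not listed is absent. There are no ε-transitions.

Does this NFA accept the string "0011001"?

Start in {e}.
Read '0': e→{e, k}; now {e, k}.
Read '0': e→{e, k}, k→{f, l}; now {e, f, k, l}.
Read '1': e→{e, k}, f→{e}, k→∅, l→{e}; now {e, k}.
Read '1': e→{e, k}, k→∅; now {e, k}.
Read '0': e→{e, k}, k→{f, l}; now {e, f, k, l}.
Read '0': e→{e, k}, f→{e, g}, k→{f, l}, l→{f}; now {e, f, g, k, l}.
Read '1': e→{e, k}, f→{e}, g→{f, h}, k→∅, l→{e}; now {e, f, h, k}.
The final set {e, f, h, k} contains the accepting states e, h.

Yes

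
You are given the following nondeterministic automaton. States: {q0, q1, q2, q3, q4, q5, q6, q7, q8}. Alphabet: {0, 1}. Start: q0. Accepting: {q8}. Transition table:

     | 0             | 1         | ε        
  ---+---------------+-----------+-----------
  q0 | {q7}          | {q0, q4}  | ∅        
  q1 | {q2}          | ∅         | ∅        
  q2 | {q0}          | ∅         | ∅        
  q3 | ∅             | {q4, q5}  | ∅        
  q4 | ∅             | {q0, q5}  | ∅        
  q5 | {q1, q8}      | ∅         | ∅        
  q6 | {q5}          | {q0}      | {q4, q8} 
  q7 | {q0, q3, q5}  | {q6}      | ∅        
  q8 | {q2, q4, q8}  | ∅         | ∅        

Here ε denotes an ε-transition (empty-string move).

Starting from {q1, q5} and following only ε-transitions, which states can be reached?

Begin with {q1, q5}.
No ε-moves leave this set, so the closure equals the set itself.

{q1, q5}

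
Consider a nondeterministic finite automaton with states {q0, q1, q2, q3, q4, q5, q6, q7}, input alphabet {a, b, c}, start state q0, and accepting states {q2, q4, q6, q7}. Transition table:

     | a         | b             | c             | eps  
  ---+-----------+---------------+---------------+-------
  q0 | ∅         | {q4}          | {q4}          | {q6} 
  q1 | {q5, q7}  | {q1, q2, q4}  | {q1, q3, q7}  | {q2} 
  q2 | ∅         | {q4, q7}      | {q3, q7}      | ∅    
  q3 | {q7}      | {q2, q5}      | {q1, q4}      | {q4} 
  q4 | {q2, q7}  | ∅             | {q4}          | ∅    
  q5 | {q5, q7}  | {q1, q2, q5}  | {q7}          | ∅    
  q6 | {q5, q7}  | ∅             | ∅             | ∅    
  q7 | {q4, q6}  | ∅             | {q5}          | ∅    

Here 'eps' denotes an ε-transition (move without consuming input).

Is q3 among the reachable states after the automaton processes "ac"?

No

Start: ε-closure({q0}) = {q0, q6}.
Read 'a': {q0, q6} → {q5, q7}.
Read 'c': {q5, q7} → {q5, q7}.
State q3 is not in {q5, q7}.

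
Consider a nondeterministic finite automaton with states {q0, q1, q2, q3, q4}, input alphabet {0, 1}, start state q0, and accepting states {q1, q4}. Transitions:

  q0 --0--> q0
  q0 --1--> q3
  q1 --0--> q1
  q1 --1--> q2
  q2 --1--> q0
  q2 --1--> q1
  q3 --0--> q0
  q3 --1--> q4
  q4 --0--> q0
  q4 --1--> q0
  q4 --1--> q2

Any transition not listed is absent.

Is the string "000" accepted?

No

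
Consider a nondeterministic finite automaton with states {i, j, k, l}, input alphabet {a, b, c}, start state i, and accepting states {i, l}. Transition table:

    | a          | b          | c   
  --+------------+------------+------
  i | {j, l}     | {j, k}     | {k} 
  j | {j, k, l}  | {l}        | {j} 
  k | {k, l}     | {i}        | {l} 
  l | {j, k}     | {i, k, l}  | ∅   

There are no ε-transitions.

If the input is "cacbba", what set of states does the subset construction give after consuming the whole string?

{j, k, l}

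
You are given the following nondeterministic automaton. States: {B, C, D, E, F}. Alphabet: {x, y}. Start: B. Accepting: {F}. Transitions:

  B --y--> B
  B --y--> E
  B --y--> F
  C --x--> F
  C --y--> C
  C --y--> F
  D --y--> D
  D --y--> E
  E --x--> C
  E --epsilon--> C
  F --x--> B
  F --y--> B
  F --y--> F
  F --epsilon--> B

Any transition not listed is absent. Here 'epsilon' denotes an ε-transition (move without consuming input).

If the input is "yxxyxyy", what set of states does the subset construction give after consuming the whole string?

{B, C, E, F}

Start in {B}.
Read 'y': {B} → {B, C, E, F}.
Read 'x': {B, C, E, F} → {B, C, F}.
Read 'x': {B, C, F} → {B, F}.
Read 'y': {B, F} → {B, C, E, F}.
Read 'x': {B, C, E, F} → {B, C, F}.
Read 'y': {B, C, F} → {B, C, E, F}.
Read 'y': {B, C, E, F} → {B, C, E, F}.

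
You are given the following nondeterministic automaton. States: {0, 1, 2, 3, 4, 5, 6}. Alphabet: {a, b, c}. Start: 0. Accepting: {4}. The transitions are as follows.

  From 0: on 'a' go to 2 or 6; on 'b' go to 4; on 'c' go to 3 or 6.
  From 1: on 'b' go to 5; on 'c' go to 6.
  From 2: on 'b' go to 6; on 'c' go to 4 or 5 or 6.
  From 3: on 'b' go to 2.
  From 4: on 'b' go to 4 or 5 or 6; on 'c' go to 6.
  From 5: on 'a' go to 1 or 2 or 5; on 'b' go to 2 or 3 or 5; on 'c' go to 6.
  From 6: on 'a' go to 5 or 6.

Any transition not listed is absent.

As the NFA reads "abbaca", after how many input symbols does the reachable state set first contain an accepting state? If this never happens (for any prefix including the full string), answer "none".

none

Start in {0}.
Read 'a': 0→{2, 6}; now {2, 6}.
Read 'b': 2→{6}, 6→∅; now {6}.
Read 'b': 6→∅; now ∅.
The set is empty and remains empty for the remaining 3 symbols.
No reachable set along the way intersects F.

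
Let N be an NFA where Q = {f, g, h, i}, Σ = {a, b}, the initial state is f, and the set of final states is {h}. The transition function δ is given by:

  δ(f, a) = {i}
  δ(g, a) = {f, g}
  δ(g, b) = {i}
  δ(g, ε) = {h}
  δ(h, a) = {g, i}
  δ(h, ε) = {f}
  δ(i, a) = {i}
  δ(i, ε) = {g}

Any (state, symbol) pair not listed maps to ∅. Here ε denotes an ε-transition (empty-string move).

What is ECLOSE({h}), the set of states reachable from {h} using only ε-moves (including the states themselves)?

Begin with {h}.
ε-move h → f; add f.

{f, h}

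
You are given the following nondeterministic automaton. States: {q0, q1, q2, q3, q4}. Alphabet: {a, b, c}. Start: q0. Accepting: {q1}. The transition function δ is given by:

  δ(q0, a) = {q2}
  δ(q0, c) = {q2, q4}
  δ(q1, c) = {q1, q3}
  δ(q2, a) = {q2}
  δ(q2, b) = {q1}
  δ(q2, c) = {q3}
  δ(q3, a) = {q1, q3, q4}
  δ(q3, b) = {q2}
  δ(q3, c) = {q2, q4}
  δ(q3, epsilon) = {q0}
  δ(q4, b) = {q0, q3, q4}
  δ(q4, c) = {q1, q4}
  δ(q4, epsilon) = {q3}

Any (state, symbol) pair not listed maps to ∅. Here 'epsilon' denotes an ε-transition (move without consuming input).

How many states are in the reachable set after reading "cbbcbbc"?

Start in {q0}.
Read 'c': {q0} → {q0, q2, q3, q4}.
Read 'b': {q0, q2, q3, q4} → {q0, q1, q2, q3, q4}.
Read 'b': {q0, q1, q2, q3, q4} → {q0, q1, q2, q3, q4}.
Read 'c': {q0, q1, q2, q3, q4} → {q0, q1, q2, q3, q4}.
Read 'b': {q0, q1, q2, q3, q4} → {q0, q1, q2, q3, q4}.
Read 'b': {q0, q1, q2, q3, q4} → {q0, q1, q2, q3, q4}.
Read 'c': {q0, q1, q2, q3, q4} → {q0, q1, q2, q3, q4}.
That set has 5 states.

5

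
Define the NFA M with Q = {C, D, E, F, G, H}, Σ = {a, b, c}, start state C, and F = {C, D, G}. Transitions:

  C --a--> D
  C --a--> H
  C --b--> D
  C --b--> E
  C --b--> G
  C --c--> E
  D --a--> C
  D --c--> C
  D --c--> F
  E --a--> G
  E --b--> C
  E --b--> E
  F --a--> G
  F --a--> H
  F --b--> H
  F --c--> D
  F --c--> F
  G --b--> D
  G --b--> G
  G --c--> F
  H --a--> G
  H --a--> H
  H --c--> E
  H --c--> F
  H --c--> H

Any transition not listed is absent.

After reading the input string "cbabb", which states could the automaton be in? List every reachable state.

{D, G}

Start in {C}.
Read 'c': C→{E}; now {E}.
Read 'b': E→{C, E}; now {C, E}.
Read 'a': C→{D, H}, E→{G}; now {D, G, H}.
Read 'b': D→∅, G→{D, G}, H→∅; now {D, G}.
Read 'b': D→∅, G→{D, G}; now {D, G}.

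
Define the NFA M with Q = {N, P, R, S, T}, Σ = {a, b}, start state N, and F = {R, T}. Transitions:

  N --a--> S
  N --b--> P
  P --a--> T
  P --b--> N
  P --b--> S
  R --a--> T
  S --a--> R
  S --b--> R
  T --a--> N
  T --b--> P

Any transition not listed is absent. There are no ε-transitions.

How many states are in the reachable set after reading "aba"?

Start in {N}.
Read 'a': {N} → {S}.
Read 'b': {S} → {R}.
Read 'a': {R} → {T}.
That set has 1 state.

1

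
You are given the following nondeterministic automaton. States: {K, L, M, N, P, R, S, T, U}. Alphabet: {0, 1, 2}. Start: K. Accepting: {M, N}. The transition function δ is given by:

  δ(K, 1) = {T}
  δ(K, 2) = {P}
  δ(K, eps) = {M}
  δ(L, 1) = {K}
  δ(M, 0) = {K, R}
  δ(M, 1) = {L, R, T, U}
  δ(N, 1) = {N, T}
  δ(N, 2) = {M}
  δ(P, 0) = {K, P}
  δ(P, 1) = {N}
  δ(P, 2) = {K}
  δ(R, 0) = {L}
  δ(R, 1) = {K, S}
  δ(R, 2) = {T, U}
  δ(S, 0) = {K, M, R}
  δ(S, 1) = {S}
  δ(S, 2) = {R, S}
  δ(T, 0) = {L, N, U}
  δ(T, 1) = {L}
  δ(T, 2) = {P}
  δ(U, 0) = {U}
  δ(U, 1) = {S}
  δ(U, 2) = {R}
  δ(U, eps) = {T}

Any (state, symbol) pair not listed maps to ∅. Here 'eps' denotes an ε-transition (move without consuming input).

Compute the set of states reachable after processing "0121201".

Start: ε-closure({K}) = {K, M}.
Read '0': {K, M} → {K, M, R}.
Read '1': {K, M, R} → {K, L, M, R, S, T, U}.
Read '2': {K, L, M, R, S, T, U} → {P, R, S, T, U}.
Read '1': {P, R, S, T, U} → {K, L, M, N, S}.
Read '2': {K, L, M, N, S} → {M, P, R, S}.
Read '0': {M, P, R, S} → {K, L, M, P, R}.
Read '1': {K, L, M, P, R} → {K, L, M, N, R, S, T, U}.

{K, L, M, N, R, S, T, U}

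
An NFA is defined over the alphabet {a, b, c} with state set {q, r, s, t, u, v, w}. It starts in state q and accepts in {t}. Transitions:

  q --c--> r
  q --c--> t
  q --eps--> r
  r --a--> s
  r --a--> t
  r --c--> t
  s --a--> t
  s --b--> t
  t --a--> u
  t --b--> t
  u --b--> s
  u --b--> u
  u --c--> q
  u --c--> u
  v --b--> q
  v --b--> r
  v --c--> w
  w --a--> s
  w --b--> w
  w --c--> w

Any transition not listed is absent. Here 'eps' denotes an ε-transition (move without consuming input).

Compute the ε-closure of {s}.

{s}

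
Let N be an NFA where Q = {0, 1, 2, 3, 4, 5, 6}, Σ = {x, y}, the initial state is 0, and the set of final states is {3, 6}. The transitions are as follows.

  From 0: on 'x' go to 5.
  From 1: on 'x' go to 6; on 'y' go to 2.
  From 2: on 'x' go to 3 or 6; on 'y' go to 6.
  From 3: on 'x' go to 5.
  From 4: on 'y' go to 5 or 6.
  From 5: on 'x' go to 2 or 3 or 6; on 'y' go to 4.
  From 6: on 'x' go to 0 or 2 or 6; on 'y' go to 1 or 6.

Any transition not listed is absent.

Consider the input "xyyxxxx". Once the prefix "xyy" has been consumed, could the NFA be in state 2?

Start in {0}.
Read 'x': {0} → {5}.
Read 'y': {5} → {4}.
Read 'y': {4} → {5, 6}.
State 2 is not in {5, 6}.

No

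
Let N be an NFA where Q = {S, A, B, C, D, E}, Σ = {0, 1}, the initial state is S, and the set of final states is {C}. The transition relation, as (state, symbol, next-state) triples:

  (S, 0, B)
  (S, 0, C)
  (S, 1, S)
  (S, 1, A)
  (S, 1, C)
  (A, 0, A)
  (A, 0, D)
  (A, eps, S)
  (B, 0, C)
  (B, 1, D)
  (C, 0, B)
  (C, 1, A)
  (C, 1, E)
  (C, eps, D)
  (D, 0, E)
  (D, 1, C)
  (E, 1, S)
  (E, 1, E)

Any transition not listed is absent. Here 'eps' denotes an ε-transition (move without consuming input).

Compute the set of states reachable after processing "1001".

Start in {S}.
Read '1': S→{S, A, C}; union {S, A, C}; ε-closure = {S, A, C, D}.
Read '0': S→{B, C}, A→{A, D}, C→{B}, D→{E}; union {A, B, C, D, E}; ε-closure = {S, A, B, C, D, E}.
Read '0': S→{B, C}, A→{A, D}, B→{C}, C→{B}, D→{E}, E→∅; union {A, B, C, D, E}; ε-closure = {S, A, B, C, D, E}.
Read '1': S→{S, A, C}, A→∅, B→{D}, C→{A, E}, D→{C}, E→{S, E}; now {S, A, C, D, E}.

{S, A, C, D, E}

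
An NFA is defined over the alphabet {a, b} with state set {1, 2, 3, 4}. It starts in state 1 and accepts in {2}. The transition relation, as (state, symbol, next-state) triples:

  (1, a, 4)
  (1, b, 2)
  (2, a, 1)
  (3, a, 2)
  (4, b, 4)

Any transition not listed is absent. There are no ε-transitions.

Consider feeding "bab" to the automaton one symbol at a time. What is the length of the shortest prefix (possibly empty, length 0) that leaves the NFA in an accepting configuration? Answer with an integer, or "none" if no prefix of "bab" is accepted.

Start in {1}.
Read 'b': 1→{2}; now {2}.
None of the earlier sets intersect F, but {2} does.

1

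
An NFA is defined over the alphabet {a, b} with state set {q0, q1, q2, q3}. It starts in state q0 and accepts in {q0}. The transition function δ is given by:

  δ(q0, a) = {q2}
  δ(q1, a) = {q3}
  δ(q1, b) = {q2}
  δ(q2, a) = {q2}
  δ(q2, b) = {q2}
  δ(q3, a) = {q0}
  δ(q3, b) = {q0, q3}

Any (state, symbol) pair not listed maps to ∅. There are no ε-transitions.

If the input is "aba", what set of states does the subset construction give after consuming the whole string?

Start in {q0}.
Read 'a': {q0} → {q2}.
Read 'b': {q2} → {q2}.
Read 'a': {q2} → {q2}.

{q2}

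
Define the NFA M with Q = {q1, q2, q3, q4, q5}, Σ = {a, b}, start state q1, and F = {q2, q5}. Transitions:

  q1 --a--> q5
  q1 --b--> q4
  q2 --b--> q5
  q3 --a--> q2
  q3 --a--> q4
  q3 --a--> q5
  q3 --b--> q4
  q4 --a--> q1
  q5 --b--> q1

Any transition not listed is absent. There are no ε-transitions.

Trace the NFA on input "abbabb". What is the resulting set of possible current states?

Start in {q1}.
Read 'a': {q1} → {q5}.
Read 'b': {q5} → {q1}.
Read 'b': {q1} → {q4}.
Read 'a': {q4} → {q1}.
Read 'b': {q1} → {q4}.
Read 'b': {q4} → ∅.

∅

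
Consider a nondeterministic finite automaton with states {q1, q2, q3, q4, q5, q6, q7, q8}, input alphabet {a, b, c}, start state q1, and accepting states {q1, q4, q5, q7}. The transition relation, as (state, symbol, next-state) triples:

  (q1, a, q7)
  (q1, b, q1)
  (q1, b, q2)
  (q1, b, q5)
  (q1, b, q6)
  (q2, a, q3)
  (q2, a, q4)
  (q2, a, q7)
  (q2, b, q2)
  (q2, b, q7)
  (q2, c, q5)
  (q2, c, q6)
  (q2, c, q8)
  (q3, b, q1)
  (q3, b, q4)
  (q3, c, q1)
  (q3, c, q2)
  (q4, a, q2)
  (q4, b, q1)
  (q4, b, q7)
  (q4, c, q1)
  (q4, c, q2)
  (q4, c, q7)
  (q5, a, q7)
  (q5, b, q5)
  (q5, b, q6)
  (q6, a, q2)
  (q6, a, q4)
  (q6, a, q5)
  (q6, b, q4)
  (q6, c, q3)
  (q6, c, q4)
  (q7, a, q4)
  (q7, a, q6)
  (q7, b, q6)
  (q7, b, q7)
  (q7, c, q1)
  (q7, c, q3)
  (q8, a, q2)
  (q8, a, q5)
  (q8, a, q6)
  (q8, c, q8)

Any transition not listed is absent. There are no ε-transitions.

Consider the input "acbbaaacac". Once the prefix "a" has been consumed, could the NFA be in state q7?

Start in {q1}.
Read 'a': {q1} → {q7}.
State q7 is in {q7}.

Yes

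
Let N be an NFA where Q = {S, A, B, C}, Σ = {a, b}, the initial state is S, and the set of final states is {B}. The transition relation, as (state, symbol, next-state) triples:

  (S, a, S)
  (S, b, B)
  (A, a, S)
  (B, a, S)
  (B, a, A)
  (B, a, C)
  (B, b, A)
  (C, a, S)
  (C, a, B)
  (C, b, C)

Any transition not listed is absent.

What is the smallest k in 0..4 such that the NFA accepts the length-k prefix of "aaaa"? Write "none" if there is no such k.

none

Start in {S}.
Read 'a': {S} → {S}.
Read 'a': {S} → {S}.
Read 'a': {S} → {S}.
Read 'a': {S} → {S}.
No reachable set along the way intersects F.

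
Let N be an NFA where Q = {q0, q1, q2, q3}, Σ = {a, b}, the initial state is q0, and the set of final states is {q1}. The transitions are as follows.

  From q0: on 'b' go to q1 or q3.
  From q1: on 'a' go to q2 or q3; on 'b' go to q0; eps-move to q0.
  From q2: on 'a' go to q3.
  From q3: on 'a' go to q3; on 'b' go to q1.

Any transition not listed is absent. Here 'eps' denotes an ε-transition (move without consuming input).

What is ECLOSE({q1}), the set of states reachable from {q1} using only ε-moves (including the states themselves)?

{q0, q1}

Begin with {q1}.
ε-move q1 → q0; add q0.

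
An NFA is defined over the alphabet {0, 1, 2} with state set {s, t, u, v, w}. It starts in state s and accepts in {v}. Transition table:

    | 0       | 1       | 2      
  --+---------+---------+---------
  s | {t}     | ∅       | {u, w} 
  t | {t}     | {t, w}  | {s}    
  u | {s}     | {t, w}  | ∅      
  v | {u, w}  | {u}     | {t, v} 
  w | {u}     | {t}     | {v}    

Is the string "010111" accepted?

Start in {s}.
Read '0': {s} → {t}.
Read '1': {t} → {t, w}.
Read '0': {t, w} → {t, u}.
Read '1': {t, u} → {t, w}.
Read '1': {t, w} → {t, w}.
Read '1': {t, w} → {t, w}.
The final set {t, w} contains no accepting state.

No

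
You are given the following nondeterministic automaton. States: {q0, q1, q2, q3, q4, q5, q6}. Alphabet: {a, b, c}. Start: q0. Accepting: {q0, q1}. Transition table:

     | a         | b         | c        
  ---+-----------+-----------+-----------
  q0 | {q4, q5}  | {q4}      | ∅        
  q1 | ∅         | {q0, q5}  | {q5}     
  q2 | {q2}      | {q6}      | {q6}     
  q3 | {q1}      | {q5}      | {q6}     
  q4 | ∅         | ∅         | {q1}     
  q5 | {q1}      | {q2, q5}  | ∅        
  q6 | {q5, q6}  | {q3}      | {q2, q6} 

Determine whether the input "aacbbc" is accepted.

No

Start in {q0}.
Read 'a': q0→{q4, q5}; now {q4, q5}.
Read 'a': q4→∅, q5→{q1}; now {q1}.
Read 'c': q1→{q5}; now {q5}.
Read 'b': q5→{q2, q5}; now {q2, q5}.
Read 'b': q2→{q6}, q5→{q2, q5}; now {q2, q5, q6}.
Read 'c': q2→{q6}, q5→∅, q6→{q2, q6}; now {q2, q6}.
The final set {q2, q6} contains no accepting state.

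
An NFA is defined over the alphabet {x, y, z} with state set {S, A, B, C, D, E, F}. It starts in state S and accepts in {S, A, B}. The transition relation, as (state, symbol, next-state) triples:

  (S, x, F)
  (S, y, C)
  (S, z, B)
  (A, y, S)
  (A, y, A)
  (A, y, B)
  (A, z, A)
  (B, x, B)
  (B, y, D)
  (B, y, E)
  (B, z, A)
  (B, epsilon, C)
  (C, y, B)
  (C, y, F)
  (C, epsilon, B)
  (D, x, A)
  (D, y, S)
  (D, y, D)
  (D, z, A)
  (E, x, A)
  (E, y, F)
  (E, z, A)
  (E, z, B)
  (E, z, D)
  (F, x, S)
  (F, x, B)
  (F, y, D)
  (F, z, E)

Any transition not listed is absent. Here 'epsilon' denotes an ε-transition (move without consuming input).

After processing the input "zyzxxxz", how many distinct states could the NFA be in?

Start in {S}.
Read 'z': S→{B}; union {B}; ε-closure = {B, C}.
Read 'y': B→{D, E}, C→{B, F}; union {B, D, E, F}; ε-closure = {B, C, D, E, F}.
Read 'z': B→{A}, C→∅, D→{A}, E→{A, B, D}, F→{E}; union {A, B, D, E}; ε-closure = {A, B, C, D, E}.
Read 'x': A→∅, B→{B}, C→∅, D→{A}, E→{A}; union {A, B}; ε-closure = {A, B, C}.
Read 'x': A→∅, B→{B}, C→∅; union {B}; ε-closure = {B, C}.
Read 'x': B→{B}, C→∅; union {B}; ε-closure = {B, C}.
Read 'z': B→{A}, C→∅; now {A}.
That set has 1 state.

1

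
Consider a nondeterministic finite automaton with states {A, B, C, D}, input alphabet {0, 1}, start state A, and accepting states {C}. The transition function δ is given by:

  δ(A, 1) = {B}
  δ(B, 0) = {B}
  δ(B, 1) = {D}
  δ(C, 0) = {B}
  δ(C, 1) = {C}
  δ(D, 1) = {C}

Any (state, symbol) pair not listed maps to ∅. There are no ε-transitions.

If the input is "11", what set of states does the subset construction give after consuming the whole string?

Start in {A}.
Read '1': A→{B}; now {B}.
Read '1': B→{D}; now {D}.

{D}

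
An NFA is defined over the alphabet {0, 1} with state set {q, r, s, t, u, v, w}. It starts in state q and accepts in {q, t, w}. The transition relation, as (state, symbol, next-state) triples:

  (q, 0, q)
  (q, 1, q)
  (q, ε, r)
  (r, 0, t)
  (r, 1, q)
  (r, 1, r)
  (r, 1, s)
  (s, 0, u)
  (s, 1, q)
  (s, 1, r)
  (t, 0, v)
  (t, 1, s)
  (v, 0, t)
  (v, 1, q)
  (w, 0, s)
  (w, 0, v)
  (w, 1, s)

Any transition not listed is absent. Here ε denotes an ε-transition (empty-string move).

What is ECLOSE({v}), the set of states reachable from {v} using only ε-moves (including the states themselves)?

Begin with {v}.
No ε-moves leave this set, so the closure equals the set itself.

{v}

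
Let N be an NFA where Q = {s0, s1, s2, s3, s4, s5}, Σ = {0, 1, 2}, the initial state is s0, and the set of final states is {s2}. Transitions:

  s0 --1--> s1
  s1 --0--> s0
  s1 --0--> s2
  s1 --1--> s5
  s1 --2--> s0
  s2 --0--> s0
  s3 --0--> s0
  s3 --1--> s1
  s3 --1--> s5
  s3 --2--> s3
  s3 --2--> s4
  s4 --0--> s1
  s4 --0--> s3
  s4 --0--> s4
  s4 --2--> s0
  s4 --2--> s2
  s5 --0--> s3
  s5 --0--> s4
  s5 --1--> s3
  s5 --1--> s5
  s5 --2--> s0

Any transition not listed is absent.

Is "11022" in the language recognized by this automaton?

Start in {s0}.
Read '1': s0→{s1}; now {s1}.
Read '1': s1→{s5}; now {s5}.
Read '0': s5→{s3, s4}; now {s3, s4}.
Read '2': s3→{s3, s4}, s4→{s0, s2}; now {s0, s2, s3, s4}.
Read '2': s0→∅, s2→∅, s3→{s3, s4}, s4→{s0, s2}; now {s0, s2, s3, s4}.
The final set {s0, s2, s3, s4} contains the accepting state s2.

Yes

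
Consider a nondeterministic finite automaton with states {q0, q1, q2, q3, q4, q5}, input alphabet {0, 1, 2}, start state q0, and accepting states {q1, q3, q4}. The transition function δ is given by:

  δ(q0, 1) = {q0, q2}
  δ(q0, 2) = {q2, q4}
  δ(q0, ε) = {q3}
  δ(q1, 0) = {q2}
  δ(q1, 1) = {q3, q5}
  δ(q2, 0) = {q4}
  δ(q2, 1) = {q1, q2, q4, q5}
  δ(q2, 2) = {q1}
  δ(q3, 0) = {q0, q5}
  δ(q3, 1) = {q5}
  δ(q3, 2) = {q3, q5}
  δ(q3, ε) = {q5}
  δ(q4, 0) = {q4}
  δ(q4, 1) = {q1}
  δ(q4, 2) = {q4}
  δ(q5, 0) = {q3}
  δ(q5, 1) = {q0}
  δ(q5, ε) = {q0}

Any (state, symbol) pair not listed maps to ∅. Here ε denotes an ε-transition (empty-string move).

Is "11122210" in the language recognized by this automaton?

Start: ε-closure({q0}) = {q0, q3, q5}.
Read '1': {q0, q3, q5} → {q0, q2, q3, q5}.
Read '1': {q0, q2, q3, q5} → {q0, q1, q2, q3, q4, q5}.
Read '1': {q0, q1, q2, q3, q4, q5} → {q0, q1, q2, q3, q4, q5}.
Read '2': {q0, q1, q2, q3, q4, q5} → {q0, q1, q2, q3, q4, q5}.
Read '2': {q0, q1, q2, q3, q4, q5} → {q0, q1, q2, q3, q4, q5}.
Read '2': {q0, q1, q2, q3, q4, q5} → {q0, q1, q2, q3, q4, q5}.
Read '1': {q0, q1, q2, q3, q4, q5} → {q0, q1, q2, q3, q4, q5}.
Read '0': {q0, q1, q2, q3, q4, q5} → {q0, q2, q3, q4, q5}.
The final set {q0, q2, q3, q4, q5} contains the accepting states q3, q4.

Yes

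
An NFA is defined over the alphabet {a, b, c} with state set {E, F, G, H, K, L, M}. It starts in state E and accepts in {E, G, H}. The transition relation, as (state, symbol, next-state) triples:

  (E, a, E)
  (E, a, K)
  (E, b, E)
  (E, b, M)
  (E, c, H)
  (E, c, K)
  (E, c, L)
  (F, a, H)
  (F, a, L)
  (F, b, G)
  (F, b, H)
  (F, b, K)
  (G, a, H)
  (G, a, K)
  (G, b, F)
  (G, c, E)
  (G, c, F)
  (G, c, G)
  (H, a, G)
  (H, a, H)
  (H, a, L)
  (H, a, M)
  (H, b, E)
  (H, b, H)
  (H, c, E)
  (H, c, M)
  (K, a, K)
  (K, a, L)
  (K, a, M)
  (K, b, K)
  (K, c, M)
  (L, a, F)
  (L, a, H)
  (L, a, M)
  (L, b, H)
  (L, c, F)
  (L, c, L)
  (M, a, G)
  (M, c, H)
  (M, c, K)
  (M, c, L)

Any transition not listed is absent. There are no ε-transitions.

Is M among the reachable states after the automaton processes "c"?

No

Start in {E}.
Read 'c': {E} → {H, K, L}.
State M is not in {H, K, L}.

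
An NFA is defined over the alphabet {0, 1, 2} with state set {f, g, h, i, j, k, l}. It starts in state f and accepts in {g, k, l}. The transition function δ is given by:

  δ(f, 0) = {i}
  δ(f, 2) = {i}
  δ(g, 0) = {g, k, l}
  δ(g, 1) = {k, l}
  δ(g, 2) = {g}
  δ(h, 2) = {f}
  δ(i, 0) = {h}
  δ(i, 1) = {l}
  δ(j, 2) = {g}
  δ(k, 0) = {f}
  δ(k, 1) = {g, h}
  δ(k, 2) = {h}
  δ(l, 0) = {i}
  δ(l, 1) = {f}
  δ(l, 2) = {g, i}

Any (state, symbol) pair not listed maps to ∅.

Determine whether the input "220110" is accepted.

No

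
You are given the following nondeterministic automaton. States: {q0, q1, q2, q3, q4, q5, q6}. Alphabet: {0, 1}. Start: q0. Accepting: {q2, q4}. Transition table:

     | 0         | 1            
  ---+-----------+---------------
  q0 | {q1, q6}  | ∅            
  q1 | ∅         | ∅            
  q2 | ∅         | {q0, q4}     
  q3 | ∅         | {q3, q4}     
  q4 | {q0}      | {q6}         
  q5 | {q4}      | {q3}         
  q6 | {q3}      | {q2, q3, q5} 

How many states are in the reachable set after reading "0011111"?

Start in {q0}.
Read '0': {q0} → {q1, q6}.
Read '0': {q1, q6} → {q3}.
Read '1': {q3} → {q3, q4}.
Read '1': {q3, q4} → {q3, q4, q6}.
Read '1': {q3, q4, q6} → {q2, q3, q4, q5, q6}.
Read '1': {q2, q3, q4, q5, q6} → {q0, q2, q3, q4, q5, q6}.
Read '1': {q0, q2, q3, q4, q5, q6} → {q0, q2, q3, q4, q5, q6}.
That set has 6 states.

6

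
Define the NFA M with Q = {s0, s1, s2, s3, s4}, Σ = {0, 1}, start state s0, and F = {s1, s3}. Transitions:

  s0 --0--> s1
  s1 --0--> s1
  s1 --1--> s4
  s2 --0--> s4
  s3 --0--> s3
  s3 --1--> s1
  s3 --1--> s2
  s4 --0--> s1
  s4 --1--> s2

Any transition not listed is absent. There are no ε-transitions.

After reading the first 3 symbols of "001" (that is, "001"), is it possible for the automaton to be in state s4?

Yes

Start in {s0}.
Read '0': {s0} → {s1}.
Read '0': {s1} → {s1}.
Read '1': {s1} → {s4}.
State s4 is in {s4}.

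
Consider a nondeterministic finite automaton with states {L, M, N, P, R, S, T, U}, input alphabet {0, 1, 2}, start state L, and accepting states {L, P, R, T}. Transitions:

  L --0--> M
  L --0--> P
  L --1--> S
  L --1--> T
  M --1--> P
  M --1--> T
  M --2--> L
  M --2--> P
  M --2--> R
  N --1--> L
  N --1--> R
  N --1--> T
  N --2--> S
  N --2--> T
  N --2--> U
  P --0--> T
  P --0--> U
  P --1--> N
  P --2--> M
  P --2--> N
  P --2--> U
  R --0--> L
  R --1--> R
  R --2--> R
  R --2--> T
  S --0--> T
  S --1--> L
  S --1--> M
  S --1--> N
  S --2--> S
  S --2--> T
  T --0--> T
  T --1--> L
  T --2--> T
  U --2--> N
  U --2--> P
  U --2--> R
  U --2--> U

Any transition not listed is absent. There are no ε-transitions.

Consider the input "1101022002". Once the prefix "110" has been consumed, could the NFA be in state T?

No

Start in {L}.
Read '1': L→{S, T}; now {S, T}.
Read '1': S→{L, M, N}, T→{L}; now {L, M, N}.
Read '0': L→{M, P}, M→∅, N→∅; now {M, P}.
State T is not in {M, P}.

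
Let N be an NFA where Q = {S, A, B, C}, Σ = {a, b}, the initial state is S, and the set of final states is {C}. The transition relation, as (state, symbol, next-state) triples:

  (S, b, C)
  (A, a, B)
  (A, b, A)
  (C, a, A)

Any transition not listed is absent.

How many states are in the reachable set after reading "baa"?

Start in {S}.
Read 'b': S→{C}; now {C}.
Read 'a': C→{A}; now {A}.
Read 'a': A→{B}; now {B}.
That set has 1 state.

1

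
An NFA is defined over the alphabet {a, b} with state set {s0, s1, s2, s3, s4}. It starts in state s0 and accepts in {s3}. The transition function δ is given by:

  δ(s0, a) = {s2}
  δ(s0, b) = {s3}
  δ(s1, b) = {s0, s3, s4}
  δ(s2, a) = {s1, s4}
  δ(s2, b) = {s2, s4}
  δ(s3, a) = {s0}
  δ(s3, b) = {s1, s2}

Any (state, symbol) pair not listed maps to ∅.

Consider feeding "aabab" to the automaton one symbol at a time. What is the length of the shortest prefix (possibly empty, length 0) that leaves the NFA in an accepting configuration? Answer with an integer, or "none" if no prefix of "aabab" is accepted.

3

Start in {s0}.
Read 'a': s0→{s2}; now {s2}.
Read 'a': s2→{s1, s4}; now {s1, s4}.
Read 'b': s1→{s0, s3, s4}, s4→∅; now {s0, s3, s4}.
None of the earlier sets intersect F, but {s0, s3, s4} does.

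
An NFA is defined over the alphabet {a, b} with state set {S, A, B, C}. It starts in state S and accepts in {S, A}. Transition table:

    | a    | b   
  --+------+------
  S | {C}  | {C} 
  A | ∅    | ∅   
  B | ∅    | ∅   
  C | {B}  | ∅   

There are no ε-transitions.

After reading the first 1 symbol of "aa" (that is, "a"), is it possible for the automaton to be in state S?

Start in {S}.
Read 'a': S→{C}; now {C}.
State S is not in {C}.

No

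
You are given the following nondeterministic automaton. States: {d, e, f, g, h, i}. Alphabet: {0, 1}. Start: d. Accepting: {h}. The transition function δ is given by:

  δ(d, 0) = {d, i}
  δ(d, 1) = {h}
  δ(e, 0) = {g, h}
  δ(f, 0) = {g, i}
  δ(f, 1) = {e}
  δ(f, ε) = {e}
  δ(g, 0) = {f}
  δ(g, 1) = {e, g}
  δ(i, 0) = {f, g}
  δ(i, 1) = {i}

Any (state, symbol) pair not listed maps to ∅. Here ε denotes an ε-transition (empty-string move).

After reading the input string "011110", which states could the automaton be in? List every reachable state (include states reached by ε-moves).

Start in {d}.
Read '0': d→{d, i}; now {d, i}.
Read '1': d→{h}, i→{i}; now {h, i}.
Read '1': h→∅, i→{i}; now {i}.
Read '1': i→{i}; now {i}.
Read '1': i→{i}; now {i}.
Read '0': i→{f, g}; union {f, g}; ε-closure = {e, f, g}.

{e, f, g}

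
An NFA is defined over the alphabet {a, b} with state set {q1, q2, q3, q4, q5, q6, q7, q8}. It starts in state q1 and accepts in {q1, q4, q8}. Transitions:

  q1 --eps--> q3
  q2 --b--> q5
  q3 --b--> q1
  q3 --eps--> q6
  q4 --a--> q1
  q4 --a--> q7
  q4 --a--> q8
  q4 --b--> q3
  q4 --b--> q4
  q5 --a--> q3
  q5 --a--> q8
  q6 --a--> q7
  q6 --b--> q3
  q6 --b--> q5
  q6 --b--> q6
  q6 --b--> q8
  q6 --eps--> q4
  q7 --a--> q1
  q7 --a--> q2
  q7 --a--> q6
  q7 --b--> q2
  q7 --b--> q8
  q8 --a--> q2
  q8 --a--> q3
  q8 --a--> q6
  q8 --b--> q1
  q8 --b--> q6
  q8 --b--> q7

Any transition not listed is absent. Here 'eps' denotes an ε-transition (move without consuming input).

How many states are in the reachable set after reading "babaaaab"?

8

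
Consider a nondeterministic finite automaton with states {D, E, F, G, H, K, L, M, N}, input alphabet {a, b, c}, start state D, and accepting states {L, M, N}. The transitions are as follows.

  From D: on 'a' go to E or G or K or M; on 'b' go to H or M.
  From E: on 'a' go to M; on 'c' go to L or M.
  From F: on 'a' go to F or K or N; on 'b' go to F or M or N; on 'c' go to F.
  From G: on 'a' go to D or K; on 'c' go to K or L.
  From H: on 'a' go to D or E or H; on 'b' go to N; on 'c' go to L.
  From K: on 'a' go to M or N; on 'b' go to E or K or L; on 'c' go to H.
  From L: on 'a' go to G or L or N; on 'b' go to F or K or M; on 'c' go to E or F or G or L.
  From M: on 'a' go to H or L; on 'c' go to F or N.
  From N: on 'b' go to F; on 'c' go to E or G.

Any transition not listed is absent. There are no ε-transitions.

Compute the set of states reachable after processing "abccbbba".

Start in {D}.
Read 'a': {D} → {E, G, K, M}.
Read 'b': {E, G, K, M} → {E, K, L}.
Read 'c': {E, K, L} → {E, F, G, H, L, M}.
Read 'c': {E, F, G, H, L, M} → {E, F, G, K, L, M, N}.
Read 'b': {E, F, G, K, L, M, N} → {E, F, K, L, M, N}.
Read 'b': {E, F, K, L, M, N} → {E, F, K, L, M, N}.
Read 'b': {E, F, K, L, M, N} → {E, F, K, L, M, N}.
Read 'a': {E, F, K, L, M, N} → {F, G, H, K, L, M, N}.

{F, G, H, K, L, M, N}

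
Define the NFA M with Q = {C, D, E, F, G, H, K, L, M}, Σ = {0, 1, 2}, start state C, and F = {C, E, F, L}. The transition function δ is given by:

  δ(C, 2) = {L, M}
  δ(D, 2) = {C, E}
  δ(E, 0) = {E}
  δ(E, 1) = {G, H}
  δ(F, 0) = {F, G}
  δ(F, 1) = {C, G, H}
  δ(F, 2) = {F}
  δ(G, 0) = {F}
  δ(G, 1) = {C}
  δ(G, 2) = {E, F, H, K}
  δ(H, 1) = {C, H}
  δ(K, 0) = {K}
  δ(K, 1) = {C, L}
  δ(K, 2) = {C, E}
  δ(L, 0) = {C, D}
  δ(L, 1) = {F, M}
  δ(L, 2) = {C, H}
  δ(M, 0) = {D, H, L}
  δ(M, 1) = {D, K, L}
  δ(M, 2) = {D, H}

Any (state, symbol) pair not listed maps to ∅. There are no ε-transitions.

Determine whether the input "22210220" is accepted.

Yes

Start in {C}.
Read '2': C→{L, M}; now {L, M}.
Read '2': L→{C, H}, M→{D, H}; now {C, D, H}.
Read '2': C→{L, M}, D→{C, E}, H→∅; now {C, E, L, M}.
Read '1': C→∅, E→{G, H}, L→{F, M}, M→{D, K, L}; now {D, F, G, H, K, L, M}.
Read '0': D→∅, F→{F, G}, G→{F}, H→∅, K→{K}, L→{C, D}, M→{D, H, L}; now {C, D, F, G, H, K, L}.
Read '2': C→{L, M}, D→{C, E}, F→{F}, G→{E, F, H, K}, H→∅, K→{C, E}, L→{C, H}; now {C, E, F, H, K, L, M}.
Read '2': C→{L, M}, E→∅, F→{F}, H→∅, K→{C, E}, L→{C, H}, M→{D, H}; now {C, D, E, F, H, L, M}.
Read '0': C→∅, D→∅, E→{E}, F→{F, G}, H→∅, L→{C, D}, M→{D, H, L}; now {C, D, E, F, G, H, L}.
The final set {C, D, E, F, G, H, L} contains the accepting states C, E, F, L.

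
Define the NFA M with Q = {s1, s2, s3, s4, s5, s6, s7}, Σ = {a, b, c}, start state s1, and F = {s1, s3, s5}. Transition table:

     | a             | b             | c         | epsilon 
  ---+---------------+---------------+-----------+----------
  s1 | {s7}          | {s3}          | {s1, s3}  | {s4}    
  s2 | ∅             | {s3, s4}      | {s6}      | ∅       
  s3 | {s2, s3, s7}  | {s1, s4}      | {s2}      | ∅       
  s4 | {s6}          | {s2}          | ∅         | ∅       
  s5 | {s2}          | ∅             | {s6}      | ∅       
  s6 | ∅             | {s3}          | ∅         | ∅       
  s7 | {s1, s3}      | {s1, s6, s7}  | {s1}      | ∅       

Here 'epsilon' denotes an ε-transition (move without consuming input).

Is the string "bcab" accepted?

No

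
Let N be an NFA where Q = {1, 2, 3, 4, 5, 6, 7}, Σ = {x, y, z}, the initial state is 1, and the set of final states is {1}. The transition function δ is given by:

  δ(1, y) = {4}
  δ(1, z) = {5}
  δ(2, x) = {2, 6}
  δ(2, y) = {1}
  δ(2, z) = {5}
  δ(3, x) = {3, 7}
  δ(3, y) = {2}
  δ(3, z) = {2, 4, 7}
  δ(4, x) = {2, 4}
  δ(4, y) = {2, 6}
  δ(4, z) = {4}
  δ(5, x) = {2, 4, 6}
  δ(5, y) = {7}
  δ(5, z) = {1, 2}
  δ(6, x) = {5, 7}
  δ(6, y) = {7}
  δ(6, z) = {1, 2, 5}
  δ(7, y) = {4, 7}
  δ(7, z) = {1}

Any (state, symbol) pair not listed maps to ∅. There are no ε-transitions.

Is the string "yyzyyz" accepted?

Start in {1}.
Read 'y': 1→{4}; now {4}.
Read 'y': 4→{2, 6}; now {2, 6}.
Read 'z': 2→{5}, 6→{1, 2, 5}; now {1, 2, 5}.
Read 'y': 1→{4}, 2→{1}, 5→{7}; now {1, 4, 7}.
Read 'y': 1→{4}, 4→{2, 6}, 7→{4, 7}; now {2, 4, 6, 7}.
Read 'z': 2→{5}, 4→{4}, 6→{1, 2, 5}, 7→{1}; now {1, 2, 4, 5}.
The final set {1, 2, 4, 5} contains the accepting state 1.

Yes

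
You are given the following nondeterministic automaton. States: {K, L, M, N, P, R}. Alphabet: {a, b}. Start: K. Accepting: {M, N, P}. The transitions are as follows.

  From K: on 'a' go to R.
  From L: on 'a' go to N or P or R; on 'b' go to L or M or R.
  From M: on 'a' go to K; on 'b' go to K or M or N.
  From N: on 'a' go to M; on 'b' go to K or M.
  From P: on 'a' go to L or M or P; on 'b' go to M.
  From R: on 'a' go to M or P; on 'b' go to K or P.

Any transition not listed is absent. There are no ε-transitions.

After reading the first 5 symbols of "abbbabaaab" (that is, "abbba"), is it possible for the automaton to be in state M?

Yes

Start in {K}.
Read 'a': {K} → {R}.
Read 'b': {R} → {K, P}.
Read 'b': {K, P} → {M}.
Read 'b': {M} → {K, M, N}.
Read 'a': {K, M, N} → {K, M, R}.
State M is in {K, M, R}.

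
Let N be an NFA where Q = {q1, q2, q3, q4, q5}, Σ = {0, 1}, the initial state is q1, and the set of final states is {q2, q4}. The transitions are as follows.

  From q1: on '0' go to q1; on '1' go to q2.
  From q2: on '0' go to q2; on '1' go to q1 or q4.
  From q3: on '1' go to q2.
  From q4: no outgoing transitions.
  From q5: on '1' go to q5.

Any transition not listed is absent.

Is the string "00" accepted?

Start in {q1}.
Read '0': q1→{q1}; now {q1}.
Read '0': q1→{q1}; now {q1}.
The final set {q1} contains no accepting state.

No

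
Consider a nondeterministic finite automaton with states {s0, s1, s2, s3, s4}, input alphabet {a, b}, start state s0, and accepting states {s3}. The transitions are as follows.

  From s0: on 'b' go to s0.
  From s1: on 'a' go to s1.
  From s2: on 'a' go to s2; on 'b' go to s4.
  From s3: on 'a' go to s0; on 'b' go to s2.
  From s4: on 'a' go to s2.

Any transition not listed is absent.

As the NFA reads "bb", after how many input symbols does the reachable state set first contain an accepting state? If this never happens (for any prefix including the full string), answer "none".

Start in {s0}.
Read 'b': s0→{s0}; now {s0}.
Read 'b': s0→{s0}; now {s0}.
No reachable set along the way intersects F.

none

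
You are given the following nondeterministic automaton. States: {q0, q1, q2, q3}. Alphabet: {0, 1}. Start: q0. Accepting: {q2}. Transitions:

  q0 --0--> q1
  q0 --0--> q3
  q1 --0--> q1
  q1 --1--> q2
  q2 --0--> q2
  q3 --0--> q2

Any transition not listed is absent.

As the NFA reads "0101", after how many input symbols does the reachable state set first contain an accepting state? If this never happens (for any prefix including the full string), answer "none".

2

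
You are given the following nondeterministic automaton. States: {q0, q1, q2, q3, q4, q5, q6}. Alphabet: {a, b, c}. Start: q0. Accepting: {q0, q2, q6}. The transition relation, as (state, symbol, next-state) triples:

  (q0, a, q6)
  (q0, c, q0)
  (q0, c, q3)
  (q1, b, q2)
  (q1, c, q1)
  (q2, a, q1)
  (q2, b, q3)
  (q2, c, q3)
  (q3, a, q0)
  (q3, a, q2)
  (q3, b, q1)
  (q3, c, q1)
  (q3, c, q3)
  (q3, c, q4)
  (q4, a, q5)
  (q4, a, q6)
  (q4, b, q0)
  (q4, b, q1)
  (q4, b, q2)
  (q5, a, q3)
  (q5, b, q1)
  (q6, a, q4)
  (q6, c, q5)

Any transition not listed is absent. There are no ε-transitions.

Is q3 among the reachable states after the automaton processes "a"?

Start in {q0}.
Read 'a': q0→{q6}; now {q6}.
State q3 is not in {q6}.

No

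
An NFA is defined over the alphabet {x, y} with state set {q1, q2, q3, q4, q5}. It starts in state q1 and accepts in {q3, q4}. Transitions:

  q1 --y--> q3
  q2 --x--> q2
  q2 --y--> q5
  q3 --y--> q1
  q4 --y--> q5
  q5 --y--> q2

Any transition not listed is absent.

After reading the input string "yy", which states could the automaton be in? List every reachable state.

{q1}

Start in {q1}.
Read 'y': q1→{q3}; now {q3}.
Read 'y': q3→{q1}; now {q1}.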